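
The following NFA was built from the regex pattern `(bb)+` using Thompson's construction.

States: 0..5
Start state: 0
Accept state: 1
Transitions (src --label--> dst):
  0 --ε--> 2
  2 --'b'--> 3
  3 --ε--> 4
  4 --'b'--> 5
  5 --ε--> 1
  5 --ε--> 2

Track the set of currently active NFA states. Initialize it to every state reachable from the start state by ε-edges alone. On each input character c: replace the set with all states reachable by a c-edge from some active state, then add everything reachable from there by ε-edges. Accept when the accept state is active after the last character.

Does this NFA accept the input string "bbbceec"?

Answer: REJECT

Trace:
start: ε-closure({0}) = {0,2}
'b' @ 1: {3,4}
'b' @ 2: {1,2,5}  ✓accept
'b' @ 3: {3,4}
'c' @ 4: {}  — dead — no transitions
rest 'eec' ignored (set empty)
after full input: {}  (accept=1 not in)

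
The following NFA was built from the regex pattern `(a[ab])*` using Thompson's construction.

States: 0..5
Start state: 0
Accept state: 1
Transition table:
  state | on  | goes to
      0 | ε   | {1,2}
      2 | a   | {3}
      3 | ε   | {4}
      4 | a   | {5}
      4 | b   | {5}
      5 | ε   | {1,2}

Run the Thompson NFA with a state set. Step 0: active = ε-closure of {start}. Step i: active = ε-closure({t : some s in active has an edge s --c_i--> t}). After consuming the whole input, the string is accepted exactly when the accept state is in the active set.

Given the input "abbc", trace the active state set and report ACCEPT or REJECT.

S₀ = ε-closure({0}) = {0,1,2}
'a' @ 1: {3,4}
'b' @ 2: {1,2,5}  (accept∈set)
'b' @ 3: {}  — dead — no transitions
rest 'c' ignored (set empty)
final: {}; accept 1 not in set

Answer: REJECT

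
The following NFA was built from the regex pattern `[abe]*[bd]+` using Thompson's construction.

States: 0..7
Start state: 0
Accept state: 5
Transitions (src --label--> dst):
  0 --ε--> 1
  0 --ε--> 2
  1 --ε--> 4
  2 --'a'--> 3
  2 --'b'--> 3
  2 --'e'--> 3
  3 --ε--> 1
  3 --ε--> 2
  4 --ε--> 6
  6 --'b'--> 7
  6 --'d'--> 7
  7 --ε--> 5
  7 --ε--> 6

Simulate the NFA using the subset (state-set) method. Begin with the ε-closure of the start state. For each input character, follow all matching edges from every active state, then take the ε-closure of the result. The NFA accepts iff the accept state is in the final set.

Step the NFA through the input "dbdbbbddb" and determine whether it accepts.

S₀ = ε-closure({0}) = {0,1,2,4,6}
'd' @ 1: {5,6,7}  ✓accept
'b' @ 2: {5,6,7}  ✓accept
'd' @ 3: {5,6,7}  ✓accept
'b' @ 4: {5,6,7}  ✓accept
'b' @ 5: {5,6,7}  ✓accept
'b' @ 6: {5,6,7}  ✓accept
'd' @ 7: {5,6,7}  ✓accept
'd' @ 8: {5,6,7}  ✓accept
'b' @ 9: {5,6,7}  ✓accept
after full input: {5,6,7}  (accept=5 in)

Answer: ACCEPT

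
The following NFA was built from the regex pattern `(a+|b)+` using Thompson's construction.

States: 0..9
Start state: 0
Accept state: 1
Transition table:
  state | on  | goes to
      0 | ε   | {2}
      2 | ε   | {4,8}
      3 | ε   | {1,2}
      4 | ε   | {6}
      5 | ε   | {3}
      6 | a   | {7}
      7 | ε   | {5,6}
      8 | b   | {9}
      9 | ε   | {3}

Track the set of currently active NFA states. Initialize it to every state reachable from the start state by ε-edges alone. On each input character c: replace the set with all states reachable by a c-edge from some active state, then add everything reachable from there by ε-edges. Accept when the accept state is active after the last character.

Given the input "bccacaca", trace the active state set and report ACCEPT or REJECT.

start: ε-closure({0}) = {0,2,4,6,8}
'b' @ 1: {1,2,3,4,6,8,9}  ✓accept
'c' @ 2: {}  — state set empty
rest 'cacaca' ignored (set empty)
after full input: {}  (accept=1 not in)

Answer: REJECT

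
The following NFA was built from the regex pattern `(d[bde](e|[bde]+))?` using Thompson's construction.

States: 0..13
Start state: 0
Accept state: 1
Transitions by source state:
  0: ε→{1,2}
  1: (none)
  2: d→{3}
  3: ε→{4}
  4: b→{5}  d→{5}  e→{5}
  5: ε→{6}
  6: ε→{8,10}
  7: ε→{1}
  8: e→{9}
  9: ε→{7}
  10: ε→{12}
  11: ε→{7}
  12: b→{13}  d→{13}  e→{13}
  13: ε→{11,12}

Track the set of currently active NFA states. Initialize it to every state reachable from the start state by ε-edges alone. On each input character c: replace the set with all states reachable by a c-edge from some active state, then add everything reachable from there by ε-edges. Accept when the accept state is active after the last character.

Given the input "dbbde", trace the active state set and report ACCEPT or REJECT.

start: ε-closure({0}) = {0,1,2}
'd' @ 1: {3,4}
'b' @ 2: {5,6,8,10,12}
'b' @ 3: {1,7,11,12,13}  [accepting]
'd' @ 4: {1,7,11,12,13}  [accepting]
'e' @ 5: {1,7,11,12,13}  [accepting]
after full input: {1,7,11,12,13}  (accept=1 in)

Answer: ACCEPT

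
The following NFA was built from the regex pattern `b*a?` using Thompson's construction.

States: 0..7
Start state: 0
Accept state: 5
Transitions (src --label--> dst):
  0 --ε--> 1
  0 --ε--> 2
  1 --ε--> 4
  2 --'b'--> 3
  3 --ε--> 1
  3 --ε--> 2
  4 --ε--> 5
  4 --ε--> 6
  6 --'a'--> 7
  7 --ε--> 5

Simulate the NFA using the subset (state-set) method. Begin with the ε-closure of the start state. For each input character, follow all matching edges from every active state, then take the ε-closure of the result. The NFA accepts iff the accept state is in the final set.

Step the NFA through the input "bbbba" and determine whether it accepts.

Answer: ACCEPT

Trace:
S₀ = ε-closure({0}) = {0,1,2,4,5,6}
'b' @ 1: {1,2,3,4,5,6}  (accept∈set)
'b' @ 2: {1,2,3,4,5,6}  (accept∈set)
'b' @ 3: {1,2,3,4,5,6}  (accept∈set)
'b' @ 4: {1,2,3,4,5,6}  (accept∈set)
'a' @ 5: {5,7}  (accept∈set)
end set {5,7} — state 5 in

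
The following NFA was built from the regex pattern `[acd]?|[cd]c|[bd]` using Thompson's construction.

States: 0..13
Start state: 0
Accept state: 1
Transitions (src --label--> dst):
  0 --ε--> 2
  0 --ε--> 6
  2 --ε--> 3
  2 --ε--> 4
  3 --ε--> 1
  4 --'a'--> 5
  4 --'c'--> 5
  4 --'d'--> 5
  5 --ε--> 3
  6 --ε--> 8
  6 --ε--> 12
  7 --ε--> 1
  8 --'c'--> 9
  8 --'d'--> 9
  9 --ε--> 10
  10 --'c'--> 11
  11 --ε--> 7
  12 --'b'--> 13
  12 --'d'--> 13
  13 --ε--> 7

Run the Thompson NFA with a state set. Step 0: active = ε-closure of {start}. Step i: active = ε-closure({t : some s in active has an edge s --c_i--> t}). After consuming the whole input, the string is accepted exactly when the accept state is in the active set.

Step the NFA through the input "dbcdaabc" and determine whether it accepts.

Answer: REJECT

Trace:
start: ε-closure({0}) = {0,1,2,3,4,6,8,12}
'd' @ 1: {1,3,5,7,9,10,13}  [accepting]
'b' @ 2: {}  — dead — no transitions
rest 'cdaabc' ignored (set empty)
after full input: {}  (accept=1 not in)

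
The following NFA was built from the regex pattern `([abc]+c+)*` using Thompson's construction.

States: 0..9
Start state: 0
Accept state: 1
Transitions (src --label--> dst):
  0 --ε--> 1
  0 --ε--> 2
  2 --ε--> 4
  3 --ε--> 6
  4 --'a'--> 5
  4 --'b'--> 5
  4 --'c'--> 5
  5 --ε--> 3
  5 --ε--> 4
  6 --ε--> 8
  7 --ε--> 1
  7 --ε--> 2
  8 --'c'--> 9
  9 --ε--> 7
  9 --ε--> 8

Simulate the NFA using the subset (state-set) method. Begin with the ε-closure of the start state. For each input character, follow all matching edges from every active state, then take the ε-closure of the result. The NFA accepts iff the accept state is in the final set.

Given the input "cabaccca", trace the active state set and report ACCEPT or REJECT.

Answer: REJECT

Derivation:
S₀ = ε-closure({0}) = {0,1,2,4}
'c' @ 1: {3,4,5,6,8}
'a' @ 2: {3,4,5,6,8}
'b' @ 3: {3,4,5,6,8}
'a' @ 4: {3,4,5,6,8}
'c' @ 5: {1,2,3,4,5,6,7,8,9}  [accepting]
'c' @ 6: {1,2,3,4,5,6,7,8,9}  [accepting]
'c' @ 7: {1,2,3,4,5,6,7,8,9}  [accepting]
'a' @ 8: {3,4,5,6,8}
end set {3,4,5,6,8} — state 1 not in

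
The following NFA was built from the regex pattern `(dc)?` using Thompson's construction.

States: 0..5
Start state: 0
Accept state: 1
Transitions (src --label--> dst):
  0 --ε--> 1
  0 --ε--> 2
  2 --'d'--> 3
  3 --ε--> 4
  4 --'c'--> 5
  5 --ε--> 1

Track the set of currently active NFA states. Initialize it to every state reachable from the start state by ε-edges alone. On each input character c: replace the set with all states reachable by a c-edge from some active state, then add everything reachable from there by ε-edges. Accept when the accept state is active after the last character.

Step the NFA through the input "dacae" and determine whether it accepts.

S₀ = ε-closure({0}) = {0,1,2}
'd' @ 1: {3,4}
'a' @ 2: {}  — state set empty
rest 'cae' ignored (set empty)
after full input: {}  (accept=1 not in)

Answer: REJECT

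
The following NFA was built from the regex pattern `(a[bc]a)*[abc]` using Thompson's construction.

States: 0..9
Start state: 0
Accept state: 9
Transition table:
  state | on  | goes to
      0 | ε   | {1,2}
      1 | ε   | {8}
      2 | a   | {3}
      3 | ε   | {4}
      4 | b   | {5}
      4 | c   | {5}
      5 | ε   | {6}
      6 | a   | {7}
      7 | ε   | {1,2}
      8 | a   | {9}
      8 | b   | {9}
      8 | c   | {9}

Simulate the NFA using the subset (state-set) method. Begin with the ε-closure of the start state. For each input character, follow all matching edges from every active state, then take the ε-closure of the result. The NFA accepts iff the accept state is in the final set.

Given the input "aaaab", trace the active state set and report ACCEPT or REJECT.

Answer: REJECT

Trace:
initial (ε-close {0}): {0,1,2,8}
'a' @ 1: {3,4,9}  [accepting]
'a' @ 2: {}  — state set empty
rest 'aab' ignored (set empty)
end set {} — state 9 not in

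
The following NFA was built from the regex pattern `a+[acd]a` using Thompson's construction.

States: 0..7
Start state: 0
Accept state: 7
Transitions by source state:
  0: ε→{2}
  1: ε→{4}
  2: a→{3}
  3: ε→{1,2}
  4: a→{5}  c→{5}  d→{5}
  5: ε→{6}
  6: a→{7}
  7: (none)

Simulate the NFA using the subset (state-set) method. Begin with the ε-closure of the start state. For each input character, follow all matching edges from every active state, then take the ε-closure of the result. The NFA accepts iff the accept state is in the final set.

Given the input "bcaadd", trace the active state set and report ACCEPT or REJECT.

Answer: REJECT

Trace:
initial (ε-close {0}): {0,2}
'b' @ 1: {}  — no active states
rest 'caadd' ignored (set empty)
after full input: {}  (accept=7 not in)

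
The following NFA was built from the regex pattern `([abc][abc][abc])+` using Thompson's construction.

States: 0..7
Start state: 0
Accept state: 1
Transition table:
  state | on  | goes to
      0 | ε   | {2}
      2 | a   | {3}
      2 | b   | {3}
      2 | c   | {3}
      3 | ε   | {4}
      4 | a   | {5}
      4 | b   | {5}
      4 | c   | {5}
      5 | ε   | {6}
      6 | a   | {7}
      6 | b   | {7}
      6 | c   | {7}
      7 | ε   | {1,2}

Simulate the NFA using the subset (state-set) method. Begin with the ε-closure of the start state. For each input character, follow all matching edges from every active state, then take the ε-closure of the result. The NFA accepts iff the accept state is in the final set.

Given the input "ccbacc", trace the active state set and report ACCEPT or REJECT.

initial (ε-close {0}): {0,2}
'c' @ 1: {3,4}
'c' @ 2: {5,6}
'b' @ 3: {1,2,7}  ✓accept
'a' @ 4: {3,4}
'c' @ 5: {5,6}
'c' @ 6: {1,2,7}  ✓accept
end set {1,2,7} — state 1 in

Answer: ACCEPT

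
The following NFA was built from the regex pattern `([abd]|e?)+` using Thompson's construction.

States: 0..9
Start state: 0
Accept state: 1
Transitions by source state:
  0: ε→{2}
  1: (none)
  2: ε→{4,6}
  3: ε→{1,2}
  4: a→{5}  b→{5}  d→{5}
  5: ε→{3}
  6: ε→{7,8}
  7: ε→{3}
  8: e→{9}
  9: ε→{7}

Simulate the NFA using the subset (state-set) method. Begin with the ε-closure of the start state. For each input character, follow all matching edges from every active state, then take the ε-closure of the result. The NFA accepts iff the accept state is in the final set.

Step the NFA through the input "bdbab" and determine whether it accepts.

Answer: ACCEPT

Trace:
initial (ε-close {0}): {0,1,2,3,4,6,7,8}
'b' @ 1: {1,2,3,4,5,6,7,8}  (accept∈set)
'd' @ 2: {1,2,3,4,5,6,7,8}  (accept∈set)
'b' @ 3: {1,2,3,4,5,6,7,8}  (accept∈set)
'a' @ 4: {1,2,3,4,5,6,7,8}  (accept∈set)
'b' @ 5: {1,2,3,4,5,6,7,8}  (accept∈set)
end set {1,2,3,4,5,6,7,8} — state 1 in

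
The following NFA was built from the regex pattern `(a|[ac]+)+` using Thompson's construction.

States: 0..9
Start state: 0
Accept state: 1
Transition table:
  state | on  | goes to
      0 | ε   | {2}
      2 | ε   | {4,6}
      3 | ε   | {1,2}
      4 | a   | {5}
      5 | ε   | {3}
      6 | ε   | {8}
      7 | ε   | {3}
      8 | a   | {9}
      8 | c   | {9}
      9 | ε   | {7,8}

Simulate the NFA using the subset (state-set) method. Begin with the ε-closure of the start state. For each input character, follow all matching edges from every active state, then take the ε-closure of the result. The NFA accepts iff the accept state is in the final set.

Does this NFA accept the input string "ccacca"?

Answer: ACCEPT

Derivation:
start: ε-closure({0}) = {0,2,4,6,8}
'c' @ 1: {1,2,3,4,6,7,8,9}  [accepting]
'c' @ 2: {1,2,3,4,6,7,8,9}  [accepting]
'a' @ 3: {1,2,3,4,5,6,7,8,9}  [accepting]
'c' @ 4: {1,2,3,4,6,7,8,9}  [accepting]
'c' @ 5: {1,2,3,4,6,7,8,9}  [accepting]
'a' @ 6: {1,2,3,4,5,6,7,8,9}  [accepting]
end set {1,2,3,4,5,6,7,8,9} — state 1 in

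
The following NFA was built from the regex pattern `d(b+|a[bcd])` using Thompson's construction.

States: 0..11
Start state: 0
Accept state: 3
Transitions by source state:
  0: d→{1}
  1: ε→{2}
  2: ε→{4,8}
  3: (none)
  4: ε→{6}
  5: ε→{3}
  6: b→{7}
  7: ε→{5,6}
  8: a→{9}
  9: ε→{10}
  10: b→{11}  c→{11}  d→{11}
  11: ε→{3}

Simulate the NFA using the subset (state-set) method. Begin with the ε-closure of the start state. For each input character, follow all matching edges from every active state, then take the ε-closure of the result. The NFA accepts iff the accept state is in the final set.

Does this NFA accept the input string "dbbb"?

S₀ = ε-closure({0}) = {0}
'd' @ 1: {1,2,4,6,8}
'b' @ 2: {3,5,6,7}  ✓accept
'b' @ 3: {3,5,6,7}  ✓accept
'b' @ 4: {3,5,6,7}  ✓accept
after full input: {3,5,6,7}  (accept=3 in)

Answer: ACCEPT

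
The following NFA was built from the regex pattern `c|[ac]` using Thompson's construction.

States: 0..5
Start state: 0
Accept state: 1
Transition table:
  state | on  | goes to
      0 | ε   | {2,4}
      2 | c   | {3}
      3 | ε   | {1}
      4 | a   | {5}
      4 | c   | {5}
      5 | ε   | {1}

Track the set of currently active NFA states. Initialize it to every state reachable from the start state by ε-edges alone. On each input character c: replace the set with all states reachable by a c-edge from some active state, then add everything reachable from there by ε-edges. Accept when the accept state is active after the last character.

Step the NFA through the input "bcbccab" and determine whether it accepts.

start: ε-closure({0}) = {0,2,4}
'b' @ 1: {}  — state set empty
rest 'cbccab' ignored (set empty)
end set {} — state 1 not in

Answer: REJECT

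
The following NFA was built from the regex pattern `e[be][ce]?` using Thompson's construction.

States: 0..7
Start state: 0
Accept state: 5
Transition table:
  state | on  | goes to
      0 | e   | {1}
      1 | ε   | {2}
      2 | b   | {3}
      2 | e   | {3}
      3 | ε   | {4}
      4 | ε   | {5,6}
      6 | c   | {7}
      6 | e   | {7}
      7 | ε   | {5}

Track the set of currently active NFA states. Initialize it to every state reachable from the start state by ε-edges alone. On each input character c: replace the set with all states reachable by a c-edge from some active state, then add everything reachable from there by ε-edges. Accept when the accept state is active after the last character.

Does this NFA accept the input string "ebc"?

start: ε-closure({0}) = {0}
'e' @ 1: {1,2}
'b' @ 2: {3,4,5,6}  (accept∈set)
'c' @ 3: {5,7}  (accept∈set)
end set {5,7} — state 5 in

Answer: ACCEPT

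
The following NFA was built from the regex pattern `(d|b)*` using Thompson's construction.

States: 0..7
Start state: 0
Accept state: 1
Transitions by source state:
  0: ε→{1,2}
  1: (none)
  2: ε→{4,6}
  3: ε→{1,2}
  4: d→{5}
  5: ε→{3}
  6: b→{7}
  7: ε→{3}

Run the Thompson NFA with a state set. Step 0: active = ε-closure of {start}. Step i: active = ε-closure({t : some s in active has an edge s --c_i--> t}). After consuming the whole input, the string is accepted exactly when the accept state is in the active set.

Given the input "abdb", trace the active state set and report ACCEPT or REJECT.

start: ε-closure({0}) = {0,1,2,4,6}
'a' @ 1: {}  — dead — no transitions
rest 'bdb' ignored (set empty)
end set {} — state 1 not in

Answer: REJECT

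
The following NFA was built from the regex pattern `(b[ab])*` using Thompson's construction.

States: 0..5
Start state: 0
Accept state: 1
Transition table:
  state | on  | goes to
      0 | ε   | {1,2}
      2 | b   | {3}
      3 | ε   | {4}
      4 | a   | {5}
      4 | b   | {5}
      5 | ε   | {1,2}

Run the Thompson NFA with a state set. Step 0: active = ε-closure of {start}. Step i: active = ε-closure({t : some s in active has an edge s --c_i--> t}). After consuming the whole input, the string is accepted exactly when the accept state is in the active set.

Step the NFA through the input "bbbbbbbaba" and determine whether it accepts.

S₀ = ε-closure({0}) = {0,1,2}
'b' @ 1: {3,4}
'b' @ 2: {1,2,5}  ✓accept
'b' @ 3: {3,4}
'b' @ 4: {1,2,5}  ✓accept
'b' @ 5: {3,4}
'b' @ 6: {1,2,5}  ✓accept
'b' @ 7: {3,4}
'a' @ 8: {1,2,5}  ✓accept
'b' @ 9: {3,4}
'a' @ 10: {1,2,5}  ✓accept
final: {1,2,5}; accept 1 in set

Answer: ACCEPT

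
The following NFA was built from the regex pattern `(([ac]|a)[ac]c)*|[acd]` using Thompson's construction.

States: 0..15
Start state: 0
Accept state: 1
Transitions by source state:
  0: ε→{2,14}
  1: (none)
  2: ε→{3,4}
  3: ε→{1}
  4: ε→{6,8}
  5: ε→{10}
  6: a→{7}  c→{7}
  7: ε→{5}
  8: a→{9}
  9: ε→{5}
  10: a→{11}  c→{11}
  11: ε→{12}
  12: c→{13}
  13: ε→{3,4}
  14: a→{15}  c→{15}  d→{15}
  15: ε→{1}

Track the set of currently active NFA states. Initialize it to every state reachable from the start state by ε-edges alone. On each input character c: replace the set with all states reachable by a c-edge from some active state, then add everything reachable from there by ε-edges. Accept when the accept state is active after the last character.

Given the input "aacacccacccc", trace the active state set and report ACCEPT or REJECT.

Answer: ACCEPT

Steps:
initial (ε-close {0}): {0,1,2,3,4,6,8,14}
'a' @ 1: {1,5,7,9,10,15}  [accepting]
'a' @ 2: {11,12}
'c' @ 3: {1,3,4,6,8,13}  [accepting]
'a' @ 4: {5,7,9,10}
'c' @ 5: {11,12}
'c' @ 6: {1,3,4,6,8,13}  [accepting]
'c' @ 7: {5,7,10}
'a' @ 8: {11,12}
'c' @ 9: {1,3,4,6,8,13}  [accepting]
'c' @ 10: {5,7,10}
'c' @ 11: {11,12}
'c' @ 12: {1,3,4,6,8,13}  [accepting]
end set {1,3,4,6,8,13} — state 1 in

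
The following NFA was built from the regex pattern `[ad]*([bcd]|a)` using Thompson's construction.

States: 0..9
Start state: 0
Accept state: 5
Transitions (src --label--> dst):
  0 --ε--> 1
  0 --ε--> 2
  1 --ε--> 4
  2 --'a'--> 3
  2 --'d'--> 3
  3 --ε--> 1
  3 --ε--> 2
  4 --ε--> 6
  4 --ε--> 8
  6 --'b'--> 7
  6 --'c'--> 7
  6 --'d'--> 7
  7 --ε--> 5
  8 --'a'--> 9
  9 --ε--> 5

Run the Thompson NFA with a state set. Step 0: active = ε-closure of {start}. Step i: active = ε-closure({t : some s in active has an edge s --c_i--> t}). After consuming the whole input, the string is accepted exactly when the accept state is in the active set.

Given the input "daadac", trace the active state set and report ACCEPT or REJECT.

Answer: ACCEPT

Trace:
initial (ε-close {0}): {0,1,2,4,6,8}
'd' @ 1: {1,2,3,4,5,6,7,8}  [accepting]
'a' @ 2: {1,2,3,4,5,6,8,9}  [accepting]
'a' @ 3: {1,2,3,4,5,6,8,9}  [accepting]
'd' @ 4: {1,2,3,4,5,6,7,8}  [accepting]
'a' @ 5: {1,2,3,4,5,6,8,9}  [accepting]
'c' @ 6: {5,7}  [accepting]
final: {5,7}; accept 5 in set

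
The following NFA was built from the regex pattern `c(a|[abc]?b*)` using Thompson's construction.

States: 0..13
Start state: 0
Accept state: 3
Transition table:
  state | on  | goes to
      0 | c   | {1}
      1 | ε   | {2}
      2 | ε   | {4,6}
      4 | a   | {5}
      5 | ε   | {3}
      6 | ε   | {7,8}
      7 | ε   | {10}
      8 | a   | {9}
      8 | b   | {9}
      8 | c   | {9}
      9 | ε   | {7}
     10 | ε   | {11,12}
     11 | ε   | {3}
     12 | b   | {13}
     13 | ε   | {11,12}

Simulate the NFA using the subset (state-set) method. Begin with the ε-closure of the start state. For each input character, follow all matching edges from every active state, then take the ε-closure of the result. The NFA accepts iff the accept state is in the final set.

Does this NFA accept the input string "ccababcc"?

S₀ = ε-closure({0}) = {0}
'c' @ 1: {1,2,3,4,6,7,8,10,11,12}  ✓accept
'c' @ 2: {3,7,9,10,11,12}  ✓accept
'a' @ 3: {}  — dead — no transitions
rest 'babcc' ignored (set empty)
after full input: {}  (accept=3 not in)

Answer: REJECT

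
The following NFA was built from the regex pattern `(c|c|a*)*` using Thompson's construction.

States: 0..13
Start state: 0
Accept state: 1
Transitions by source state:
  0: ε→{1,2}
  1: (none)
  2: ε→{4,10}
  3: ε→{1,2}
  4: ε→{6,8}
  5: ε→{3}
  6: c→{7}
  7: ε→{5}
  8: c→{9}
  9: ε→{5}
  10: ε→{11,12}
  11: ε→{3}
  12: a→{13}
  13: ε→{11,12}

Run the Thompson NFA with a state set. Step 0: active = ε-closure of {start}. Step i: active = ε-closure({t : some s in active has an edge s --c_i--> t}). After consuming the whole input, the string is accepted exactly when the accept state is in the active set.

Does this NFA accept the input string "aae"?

S₀ = ε-closure({0}) = {0,1,2,3,4,6,8,10,11,12}
'a' @ 1: {1,2,3,4,6,8,10,11,12,13}  (accept∈set)
'a' @ 2: {1,2,3,4,6,8,10,11,12,13}  (accept∈set)
'e' @ 3: {}  — dead — no transitions
after full input: {}  (accept=1 not in)

Answer: REJECT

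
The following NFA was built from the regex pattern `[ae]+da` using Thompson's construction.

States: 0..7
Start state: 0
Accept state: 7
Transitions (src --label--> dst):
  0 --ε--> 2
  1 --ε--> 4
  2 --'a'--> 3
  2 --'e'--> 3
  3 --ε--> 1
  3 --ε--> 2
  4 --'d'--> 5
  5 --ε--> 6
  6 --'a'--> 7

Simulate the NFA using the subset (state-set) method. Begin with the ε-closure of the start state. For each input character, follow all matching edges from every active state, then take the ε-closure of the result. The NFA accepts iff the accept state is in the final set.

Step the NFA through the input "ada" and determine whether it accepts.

S₀ = ε-closure({0}) = {0,2}
'a' @ 1: {1,2,3,4}
'd' @ 2: {5,6}
'a' @ 3: {7}  [accepting]
final: {7}; accept 7 in set

Answer: ACCEPT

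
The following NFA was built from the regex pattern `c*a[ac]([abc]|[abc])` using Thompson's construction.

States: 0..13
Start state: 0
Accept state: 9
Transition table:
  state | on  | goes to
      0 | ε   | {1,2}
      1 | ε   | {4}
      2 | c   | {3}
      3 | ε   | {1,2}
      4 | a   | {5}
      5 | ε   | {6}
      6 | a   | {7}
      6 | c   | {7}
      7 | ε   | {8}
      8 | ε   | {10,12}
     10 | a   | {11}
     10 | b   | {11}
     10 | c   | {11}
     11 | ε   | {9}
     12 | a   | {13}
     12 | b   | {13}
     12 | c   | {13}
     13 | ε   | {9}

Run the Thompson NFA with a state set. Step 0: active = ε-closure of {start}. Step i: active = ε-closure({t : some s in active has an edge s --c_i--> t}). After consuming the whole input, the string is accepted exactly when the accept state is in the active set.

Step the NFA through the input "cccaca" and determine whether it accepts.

start: ε-closure({0}) = {0,1,2,4}
'c' @ 1: {1,2,3,4}
'c' @ 2: {1,2,3,4}
'c' @ 3: {1,2,3,4}
'a' @ 4: {5,6}
'c' @ 5: {7,8,10,12}
'a' @ 6: {9,11,13}  (accept∈set)
final: {9,11,13}; accept 9 in set

Answer: ACCEPT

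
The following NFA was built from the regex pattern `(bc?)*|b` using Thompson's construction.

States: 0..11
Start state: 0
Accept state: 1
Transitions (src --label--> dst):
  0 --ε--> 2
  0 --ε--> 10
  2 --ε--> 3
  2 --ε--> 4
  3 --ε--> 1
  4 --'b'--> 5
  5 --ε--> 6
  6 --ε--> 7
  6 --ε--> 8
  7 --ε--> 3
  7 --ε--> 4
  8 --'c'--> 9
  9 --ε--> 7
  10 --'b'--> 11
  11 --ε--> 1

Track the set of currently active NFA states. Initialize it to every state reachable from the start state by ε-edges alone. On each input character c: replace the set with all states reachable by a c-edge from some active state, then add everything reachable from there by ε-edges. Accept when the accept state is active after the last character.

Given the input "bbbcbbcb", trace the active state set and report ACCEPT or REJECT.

Answer: ACCEPT

Trace:
S₀ = ε-closure({0}) = {0,1,2,3,4,10}
'b' @ 1: {1,3,4,5,6,7,8,11}  ✓accept
'b' @ 2: {1,3,4,5,6,7,8}  ✓accept
'b' @ 3: {1,3,4,5,6,7,8}  ✓accept
'c' @ 4: {1,3,4,7,9}  ✓accept
'b' @ 5: {1,3,4,5,6,7,8}  ✓accept
'b' @ 6: {1,3,4,5,6,7,8}  ✓accept
'c' @ 7: {1,3,4,7,9}  ✓accept
'b' @ 8: {1,3,4,5,6,7,8}  ✓accept
after full input: {1,3,4,5,6,7,8}  (accept=1 in)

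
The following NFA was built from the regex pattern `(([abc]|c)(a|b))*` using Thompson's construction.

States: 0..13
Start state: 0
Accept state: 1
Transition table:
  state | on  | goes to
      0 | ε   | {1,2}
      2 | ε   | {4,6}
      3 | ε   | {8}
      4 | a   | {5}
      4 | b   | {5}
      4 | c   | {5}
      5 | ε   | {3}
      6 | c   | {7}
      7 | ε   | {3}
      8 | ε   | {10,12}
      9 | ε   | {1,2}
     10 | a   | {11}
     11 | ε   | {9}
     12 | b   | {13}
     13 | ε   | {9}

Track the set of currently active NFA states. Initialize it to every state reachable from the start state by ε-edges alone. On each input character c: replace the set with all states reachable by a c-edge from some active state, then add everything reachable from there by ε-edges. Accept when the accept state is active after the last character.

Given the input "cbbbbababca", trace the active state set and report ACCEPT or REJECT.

Answer: REJECT

Derivation:
initial (ε-close {0}): {0,1,2,4,6}
'c' @ 1: {3,5,7,8,10,12}
'b' @ 2: {1,2,4,6,9,13}  [accepting]
'b' @ 3: {3,5,8,10,12}
'b' @ 4: {1,2,4,6,9,13}  [accepting]
'b' @ 5: {3,5,8,10,12}
'a' @ 6: {1,2,4,6,9,11}  [accepting]
'b' @ 7: {3,5,8,10,12}
'a' @ 8: {1,2,4,6,9,11}  [accepting]
'b' @ 9: {3,5,8,10,12}
'c' @ 10: {}  — state set empty
rest 'a' ignored (set empty)
final: {}; accept 1 not in set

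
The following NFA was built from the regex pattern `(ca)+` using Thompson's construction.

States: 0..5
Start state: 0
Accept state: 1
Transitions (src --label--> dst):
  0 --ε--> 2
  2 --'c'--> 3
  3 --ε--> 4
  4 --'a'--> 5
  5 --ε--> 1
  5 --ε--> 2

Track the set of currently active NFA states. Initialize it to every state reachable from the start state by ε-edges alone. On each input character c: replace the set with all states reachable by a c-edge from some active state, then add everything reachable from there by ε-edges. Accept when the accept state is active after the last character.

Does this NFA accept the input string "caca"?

Answer: ACCEPT

Steps:
start: ε-closure({0}) = {0,2}
'c' @ 1: {3,4}
'a' @ 2: {1,2,5}  (accept∈set)
'c' @ 3: {3,4}
'a' @ 4: {1,2,5}  (accept∈set)
end set {1,2,5} — state 1 in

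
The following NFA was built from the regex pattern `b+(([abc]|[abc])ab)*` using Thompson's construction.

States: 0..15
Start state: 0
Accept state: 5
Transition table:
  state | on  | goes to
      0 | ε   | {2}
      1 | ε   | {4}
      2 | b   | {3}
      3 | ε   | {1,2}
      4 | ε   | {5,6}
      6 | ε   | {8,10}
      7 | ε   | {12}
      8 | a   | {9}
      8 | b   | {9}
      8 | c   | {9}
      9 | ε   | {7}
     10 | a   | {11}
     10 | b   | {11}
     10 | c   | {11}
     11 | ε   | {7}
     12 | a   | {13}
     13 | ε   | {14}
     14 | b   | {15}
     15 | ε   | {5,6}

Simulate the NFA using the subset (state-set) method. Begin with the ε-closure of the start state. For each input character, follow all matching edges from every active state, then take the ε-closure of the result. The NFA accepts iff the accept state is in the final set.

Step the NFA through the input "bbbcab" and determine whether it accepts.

Answer: ACCEPT

Derivation:
initial (ε-close {0}): {0,2}
'b' @ 1: {1,2,3,4,5,6,8,10}  ✓accept
'b' @ 2: {1,2,3,4,5,6,7,8,9,10,11,12}  ✓accept
'b' @ 3: {1,2,3,4,5,6,7,8,9,10,11,12}  ✓accept
'c' @ 4: {7,9,11,12}
'a' @ 5: {13,14}
'b' @ 6: {5,6,8,10,15}  ✓accept
after full input: {5,6,8,10,15}  (accept=5 in)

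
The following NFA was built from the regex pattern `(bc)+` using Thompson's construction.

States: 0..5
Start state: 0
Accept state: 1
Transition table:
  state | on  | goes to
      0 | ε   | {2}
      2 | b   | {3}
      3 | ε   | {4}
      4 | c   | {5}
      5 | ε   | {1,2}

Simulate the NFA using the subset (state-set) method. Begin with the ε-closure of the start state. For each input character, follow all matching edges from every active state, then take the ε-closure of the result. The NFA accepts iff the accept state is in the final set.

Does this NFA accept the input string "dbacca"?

initial (ε-close {0}): {0,2}
'd' @ 1: {}  — no active states
rest 'bacca' ignored (set empty)
after full input: {}  (accept=1 not in)

Answer: REJECT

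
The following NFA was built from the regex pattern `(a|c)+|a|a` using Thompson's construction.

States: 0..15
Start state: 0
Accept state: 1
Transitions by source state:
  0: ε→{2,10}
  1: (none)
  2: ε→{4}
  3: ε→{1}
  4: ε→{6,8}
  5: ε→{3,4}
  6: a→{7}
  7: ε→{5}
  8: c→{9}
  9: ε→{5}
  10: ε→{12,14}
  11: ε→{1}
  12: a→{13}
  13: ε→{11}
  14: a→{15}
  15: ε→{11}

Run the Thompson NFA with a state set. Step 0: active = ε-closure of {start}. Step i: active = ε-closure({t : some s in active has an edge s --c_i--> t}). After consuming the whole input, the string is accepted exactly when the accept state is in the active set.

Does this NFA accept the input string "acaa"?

Answer: ACCEPT

Trace:
S₀ = ε-closure({0}) = {0,2,4,6,8,10,12,14}
'a' @ 1: {1,3,4,5,6,7,8,11,13,15}  (accept∈set)
'c' @ 2: {1,3,4,5,6,8,9}  (accept∈set)
'a' @ 3: {1,3,4,5,6,7,8}  (accept∈set)
'a' @ 4: {1,3,4,5,6,7,8}  (accept∈set)
final: {1,3,4,5,6,7,8}; accept 1 in set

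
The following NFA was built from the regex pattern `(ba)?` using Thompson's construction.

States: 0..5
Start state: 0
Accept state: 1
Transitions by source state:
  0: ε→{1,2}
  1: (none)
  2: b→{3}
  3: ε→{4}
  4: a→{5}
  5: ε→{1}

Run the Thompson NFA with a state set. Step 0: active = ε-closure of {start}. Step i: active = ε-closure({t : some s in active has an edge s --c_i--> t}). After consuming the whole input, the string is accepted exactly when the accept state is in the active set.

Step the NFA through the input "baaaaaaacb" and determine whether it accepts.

start: ε-closure({0}) = {0,1,2}
'b' @ 1: {3,4}
'a' @ 2: {1,5}  [accepting]
'a' @ 3: {}  — dead — no transitions
rest 'aaaaacb' ignored (set empty)
after full input: {}  (accept=1 not in)

Answer: REJECT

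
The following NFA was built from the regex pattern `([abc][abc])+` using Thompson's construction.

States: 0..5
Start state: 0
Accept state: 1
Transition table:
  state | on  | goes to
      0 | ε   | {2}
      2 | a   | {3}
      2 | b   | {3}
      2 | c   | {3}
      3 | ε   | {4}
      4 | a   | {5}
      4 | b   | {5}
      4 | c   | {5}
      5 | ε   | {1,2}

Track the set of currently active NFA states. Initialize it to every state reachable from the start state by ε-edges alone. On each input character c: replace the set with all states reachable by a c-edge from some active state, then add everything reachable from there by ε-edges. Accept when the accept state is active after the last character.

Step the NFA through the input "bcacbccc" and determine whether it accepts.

start: ε-closure({0}) = {0,2}
'b' @ 1: {3,4}
'c' @ 2: {1,2,5}  (accept∈set)
'a' @ 3: {3,4}
'c' @ 4: {1,2,5}  (accept∈set)
'b' @ 5: {3,4}
'c' @ 6: {1,2,5}  (accept∈set)
'c' @ 7: {3,4}
'c' @ 8: {1,2,5}  (accept∈set)
after full input: {1,2,5}  (accept=1 in)

Answer: ACCEPT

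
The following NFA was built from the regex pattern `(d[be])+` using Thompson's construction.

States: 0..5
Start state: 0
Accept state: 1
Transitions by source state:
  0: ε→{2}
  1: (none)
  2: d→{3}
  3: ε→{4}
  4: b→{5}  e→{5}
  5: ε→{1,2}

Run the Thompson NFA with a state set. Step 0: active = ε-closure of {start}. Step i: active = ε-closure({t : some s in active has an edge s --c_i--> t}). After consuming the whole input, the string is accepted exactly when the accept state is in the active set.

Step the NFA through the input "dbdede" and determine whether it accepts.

S₀ = ε-closure({0}) = {0,2}
'd' @ 1: {3,4}
'b' @ 2: {1,2,5}  [accepting]
'd' @ 3: {3,4}
'e' @ 4: {1,2,5}  [accepting]
'd' @ 5: {3,4}
'e' @ 6: {1,2,5}  [accepting]
final: {1,2,5}; accept 1 in set

Answer: ACCEPT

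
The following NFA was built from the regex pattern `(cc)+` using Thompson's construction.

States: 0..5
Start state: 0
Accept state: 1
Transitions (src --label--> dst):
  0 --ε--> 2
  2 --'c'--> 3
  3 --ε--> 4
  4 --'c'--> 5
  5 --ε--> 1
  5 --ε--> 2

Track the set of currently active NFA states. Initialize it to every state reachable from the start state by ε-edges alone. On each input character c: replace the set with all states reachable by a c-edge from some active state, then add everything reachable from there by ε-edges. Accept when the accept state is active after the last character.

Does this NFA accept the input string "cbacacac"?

Answer: REJECT

Trace:
initial (ε-close {0}): {0,2}
'c' @ 1: {3,4}
'b' @ 2: {}  — dead — no transitions
rest 'acacac' ignored (set empty)
final: {}; accept 1 not in set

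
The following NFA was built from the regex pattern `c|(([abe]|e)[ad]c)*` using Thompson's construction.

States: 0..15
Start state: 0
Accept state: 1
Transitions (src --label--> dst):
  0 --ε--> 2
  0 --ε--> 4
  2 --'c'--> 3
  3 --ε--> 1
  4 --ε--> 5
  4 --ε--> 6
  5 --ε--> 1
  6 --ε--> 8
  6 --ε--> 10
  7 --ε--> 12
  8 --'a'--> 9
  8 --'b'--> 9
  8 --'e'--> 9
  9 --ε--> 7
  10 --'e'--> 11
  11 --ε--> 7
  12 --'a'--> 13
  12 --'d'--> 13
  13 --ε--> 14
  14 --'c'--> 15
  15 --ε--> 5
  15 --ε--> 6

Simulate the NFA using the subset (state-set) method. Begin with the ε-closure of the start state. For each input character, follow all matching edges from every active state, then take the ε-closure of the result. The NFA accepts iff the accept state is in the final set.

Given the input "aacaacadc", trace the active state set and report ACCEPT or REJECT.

Answer: ACCEPT

Steps:
initial (ε-close {0}): {0,1,2,4,5,6,8,10}
'a' @ 1: {7,9,12}
'a' @ 2: {13,14}
'c' @ 3: {1,5,6,8,10,15}  (accept∈set)
'a' @ 4: {7,9,12}
'a' @ 5: {13,14}
'c' @ 6: {1,5,6,8,10,15}  (accept∈set)
'a' @ 7: {7,9,12}
'd' @ 8: {13,14}
'c' @ 9: {1,5,6,8,10,15}  (accept∈set)
end set {1,5,6,8,10,15} — state 1 in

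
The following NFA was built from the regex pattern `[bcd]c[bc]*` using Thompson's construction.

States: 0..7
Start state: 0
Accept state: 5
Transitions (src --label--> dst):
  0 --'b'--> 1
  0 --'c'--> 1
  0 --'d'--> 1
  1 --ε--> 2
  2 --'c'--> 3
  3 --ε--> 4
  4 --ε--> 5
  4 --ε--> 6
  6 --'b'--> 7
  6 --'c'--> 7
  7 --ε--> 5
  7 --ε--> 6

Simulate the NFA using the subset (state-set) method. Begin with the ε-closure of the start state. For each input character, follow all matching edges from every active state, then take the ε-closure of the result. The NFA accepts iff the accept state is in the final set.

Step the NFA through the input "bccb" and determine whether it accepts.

initial (ε-close {0}): {0}
'b' @ 1: {1,2}
'c' @ 2: {3,4,5,6}  ✓accept
'c' @ 3: {5,6,7}  ✓accept
'b' @ 4: {5,6,7}  ✓accept
final: {5,6,7}; accept 5 in set

Answer: ACCEPT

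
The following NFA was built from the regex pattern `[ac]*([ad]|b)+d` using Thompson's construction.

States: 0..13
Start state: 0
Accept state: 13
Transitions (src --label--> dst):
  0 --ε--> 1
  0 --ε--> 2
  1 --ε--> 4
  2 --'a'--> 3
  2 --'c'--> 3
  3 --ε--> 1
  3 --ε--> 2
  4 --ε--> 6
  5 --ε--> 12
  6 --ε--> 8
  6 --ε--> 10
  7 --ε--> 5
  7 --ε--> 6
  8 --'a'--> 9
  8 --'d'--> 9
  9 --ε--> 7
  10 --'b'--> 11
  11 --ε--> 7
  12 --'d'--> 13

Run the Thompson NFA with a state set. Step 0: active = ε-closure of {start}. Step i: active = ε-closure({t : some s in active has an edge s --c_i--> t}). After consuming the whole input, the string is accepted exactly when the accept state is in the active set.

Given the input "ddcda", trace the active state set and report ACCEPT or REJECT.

Answer: REJECT

Derivation:
S₀ = ε-closure({0}) = {0,1,2,4,6,8,10}
'd' @ 1: {5,6,7,8,9,10,12}
'd' @ 2: {5,6,7,8,9,10,12,13}  [accepting]
'c' @ 3: {}  — no active states
rest 'da' ignored (set empty)
after full input: {}  (accept=13 not in)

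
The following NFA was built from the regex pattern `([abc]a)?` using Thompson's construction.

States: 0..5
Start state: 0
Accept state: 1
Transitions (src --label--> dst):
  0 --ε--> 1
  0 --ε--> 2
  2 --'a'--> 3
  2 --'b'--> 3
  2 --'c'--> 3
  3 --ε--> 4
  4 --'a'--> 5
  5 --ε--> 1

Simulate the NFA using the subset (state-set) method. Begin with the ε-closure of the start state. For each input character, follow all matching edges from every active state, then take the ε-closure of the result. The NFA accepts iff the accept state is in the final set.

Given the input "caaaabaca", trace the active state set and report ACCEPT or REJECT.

S₀ = ε-closure({0}) = {0,1,2}
'c' @ 1: {3,4}
'a' @ 2: {1,5}  ✓accept
'a' @ 3: {}  — dead — no transitions
rest 'aabaca' ignored (set empty)
final: {}; accept 1 not in set

Answer: REJECT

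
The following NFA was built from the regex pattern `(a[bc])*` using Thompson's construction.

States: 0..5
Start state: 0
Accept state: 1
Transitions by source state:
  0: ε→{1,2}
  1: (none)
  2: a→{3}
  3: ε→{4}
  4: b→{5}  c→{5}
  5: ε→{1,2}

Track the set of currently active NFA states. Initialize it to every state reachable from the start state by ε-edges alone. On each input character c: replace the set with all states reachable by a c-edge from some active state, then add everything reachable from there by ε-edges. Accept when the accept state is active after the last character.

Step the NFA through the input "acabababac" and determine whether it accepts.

Answer: ACCEPT

Trace:
initial (ε-close {0}): {0,1,2}
'a' @ 1: {3,4}
'c' @ 2: {1,2,5}  (accept∈set)
'a' @ 3: {3,4}
'b' @ 4: {1,2,5}  (accept∈set)
'a' @ 5: {3,4}
'b' @ 6: {1,2,5}  (accept∈set)
'a' @ 7: {3,4}
'b' @ 8: {1,2,5}  (accept∈set)
'a' @ 9: {3,4}
'c' @ 10: {1,2,5}  (accept∈set)
end set {1,2,5} — state 1 in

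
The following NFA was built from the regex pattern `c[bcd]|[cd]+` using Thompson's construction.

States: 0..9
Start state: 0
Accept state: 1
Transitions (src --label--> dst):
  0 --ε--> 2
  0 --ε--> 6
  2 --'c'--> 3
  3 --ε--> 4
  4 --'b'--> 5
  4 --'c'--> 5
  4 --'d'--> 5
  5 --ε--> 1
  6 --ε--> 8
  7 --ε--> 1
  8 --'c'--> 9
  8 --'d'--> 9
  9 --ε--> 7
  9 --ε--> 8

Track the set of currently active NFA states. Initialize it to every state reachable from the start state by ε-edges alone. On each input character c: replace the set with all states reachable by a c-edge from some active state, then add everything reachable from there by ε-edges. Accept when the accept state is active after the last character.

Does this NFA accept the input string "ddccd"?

initial (ε-close {0}): {0,2,6,8}
'd' @ 1: {1,7,8,9}  (accept∈set)
'd' @ 2: {1,7,8,9}  (accept∈set)
'c' @ 3: {1,7,8,9}  (accept∈set)
'c' @ 4: {1,7,8,9}  (accept∈set)
'd' @ 5: {1,7,8,9}  (accept∈set)
end set {1,7,8,9} — state 1 in

Answer: ACCEPT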